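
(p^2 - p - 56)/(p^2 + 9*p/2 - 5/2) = 2*(p^2 - p - 56)/(2*p^2 + 9*p - 5)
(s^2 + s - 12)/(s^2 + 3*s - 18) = (s + 4)/(s + 6)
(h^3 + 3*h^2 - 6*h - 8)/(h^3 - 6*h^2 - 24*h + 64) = (h + 1)/(h - 8)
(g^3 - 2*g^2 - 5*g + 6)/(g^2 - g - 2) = (-g^3 + 2*g^2 + 5*g - 6)/(-g^2 + g + 2)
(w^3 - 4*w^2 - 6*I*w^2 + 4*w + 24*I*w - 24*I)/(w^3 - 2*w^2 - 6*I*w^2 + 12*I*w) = (w - 2)/w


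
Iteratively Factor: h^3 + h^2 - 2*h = (h - 1)*(h^2 + 2*h) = h*(h - 1)*(h + 2)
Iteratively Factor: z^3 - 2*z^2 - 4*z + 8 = (z + 2)*(z^2 - 4*z + 4) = (z - 2)*(z + 2)*(z - 2)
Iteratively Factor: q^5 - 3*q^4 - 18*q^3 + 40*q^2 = (q - 2)*(q^4 - q^3 - 20*q^2) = q*(q - 2)*(q^3 - q^2 - 20*q) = q^2*(q - 2)*(q^2 - q - 20) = q^2*(q - 2)*(q + 4)*(q - 5)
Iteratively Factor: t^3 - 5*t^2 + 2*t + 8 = (t - 4)*(t^2 - t - 2) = (t - 4)*(t + 1)*(t - 2)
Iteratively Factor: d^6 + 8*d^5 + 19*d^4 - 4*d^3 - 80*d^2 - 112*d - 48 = (d + 2)*(d^5 + 6*d^4 + 7*d^3 - 18*d^2 - 44*d - 24) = (d + 2)^2*(d^4 + 4*d^3 - d^2 - 16*d - 12) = (d + 1)*(d + 2)^2*(d^3 + 3*d^2 - 4*d - 12) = (d + 1)*(d + 2)^2*(d + 3)*(d^2 - 4) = (d - 2)*(d + 1)*(d + 2)^2*(d + 3)*(d + 2)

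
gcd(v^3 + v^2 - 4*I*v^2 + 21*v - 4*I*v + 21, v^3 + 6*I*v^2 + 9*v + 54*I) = v + 3*I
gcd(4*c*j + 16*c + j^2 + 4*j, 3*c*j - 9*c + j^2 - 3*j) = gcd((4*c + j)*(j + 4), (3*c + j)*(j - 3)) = 1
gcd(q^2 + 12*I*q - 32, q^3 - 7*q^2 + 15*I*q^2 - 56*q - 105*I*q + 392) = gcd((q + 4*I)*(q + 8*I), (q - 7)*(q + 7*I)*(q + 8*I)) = q + 8*I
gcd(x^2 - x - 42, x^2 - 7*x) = x - 7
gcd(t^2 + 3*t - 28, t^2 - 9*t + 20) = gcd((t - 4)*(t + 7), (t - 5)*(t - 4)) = t - 4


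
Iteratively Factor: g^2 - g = (g - 1)*(g)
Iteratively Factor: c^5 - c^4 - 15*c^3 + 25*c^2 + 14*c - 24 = (c - 1)*(c^4 - 15*c^2 + 10*c + 24) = (c - 3)*(c - 1)*(c^3 + 3*c^2 - 6*c - 8) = (c - 3)*(c - 1)*(c + 4)*(c^2 - c - 2) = (c - 3)*(c - 1)*(c + 1)*(c + 4)*(c - 2)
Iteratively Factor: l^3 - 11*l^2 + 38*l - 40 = (l - 2)*(l^2 - 9*l + 20) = (l - 5)*(l - 2)*(l - 4)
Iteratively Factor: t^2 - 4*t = (t - 4)*(t)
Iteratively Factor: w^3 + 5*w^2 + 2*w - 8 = (w - 1)*(w^2 + 6*w + 8) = (w - 1)*(w + 4)*(w + 2)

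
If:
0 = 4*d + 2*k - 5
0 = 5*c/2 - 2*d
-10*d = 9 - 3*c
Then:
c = -18/19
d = -45/38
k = 185/38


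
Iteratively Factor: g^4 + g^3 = (g + 1)*(g^3) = g*(g + 1)*(g^2) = g^2*(g + 1)*(g)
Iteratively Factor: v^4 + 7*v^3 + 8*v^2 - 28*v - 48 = (v - 2)*(v^3 + 9*v^2 + 26*v + 24) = (v - 2)*(v + 4)*(v^2 + 5*v + 6) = (v - 2)*(v + 3)*(v + 4)*(v + 2)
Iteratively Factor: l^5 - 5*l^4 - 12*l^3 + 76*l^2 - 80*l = (l + 4)*(l^4 - 9*l^3 + 24*l^2 - 20*l) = (l - 2)*(l + 4)*(l^3 - 7*l^2 + 10*l) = l*(l - 2)*(l + 4)*(l^2 - 7*l + 10) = l*(l - 5)*(l - 2)*(l + 4)*(l - 2)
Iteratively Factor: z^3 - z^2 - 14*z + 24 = (z - 3)*(z^2 + 2*z - 8) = (z - 3)*(z - 2)*(z + 4)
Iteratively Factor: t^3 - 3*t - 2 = (t + 1)*(t^2 - t - 2) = (t + 1)^2*(t - 2)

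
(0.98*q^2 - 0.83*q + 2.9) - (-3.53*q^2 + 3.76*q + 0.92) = 4.51*q^2 - 4.59*q + 1.98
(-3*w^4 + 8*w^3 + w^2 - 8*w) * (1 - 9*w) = 27*w^5 - 75*w^4 - w^3 + 73*w^2 - 8*w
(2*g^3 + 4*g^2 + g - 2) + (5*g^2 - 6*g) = 2*g^3 + 9*g^2 - 5*g - 2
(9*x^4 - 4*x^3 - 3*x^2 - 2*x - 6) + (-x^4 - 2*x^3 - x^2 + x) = 8*x^4 - 6*x^3 - 4*x^2 - x - 6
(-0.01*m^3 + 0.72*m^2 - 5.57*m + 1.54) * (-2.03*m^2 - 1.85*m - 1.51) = 0.0203*m^5 - 1.4431*m^4 + 9.9902*m^3 + 6.0911*m^2 + 5.5617*m - 2.3254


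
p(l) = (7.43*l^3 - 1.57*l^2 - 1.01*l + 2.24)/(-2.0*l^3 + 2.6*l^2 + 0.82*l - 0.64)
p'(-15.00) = 0.01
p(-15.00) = -3.47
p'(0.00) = -2.91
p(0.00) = -3.50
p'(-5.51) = 0.08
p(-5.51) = -3.14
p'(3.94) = 0.69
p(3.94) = -5.40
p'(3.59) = 0.94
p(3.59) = -5.68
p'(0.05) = -4.75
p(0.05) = -3.69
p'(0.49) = -171.55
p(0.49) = 14.87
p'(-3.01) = 0.20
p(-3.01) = -2.82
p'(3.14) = 1.52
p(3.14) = -6.22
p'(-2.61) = 0.25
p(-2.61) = -2.73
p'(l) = (6.0*l^2 - 5.2*l - 0.82)*(7.43*l^3 - 1.57*l^2 - 1.01*l + 2.24)/(-2.0*l^3 + 2.6*l^2 + 0.82*l - 0.64)^2 + (22.29*l^2 - 3.14*l - 1.01)/(-2.0*l^3 + 2.6*l^2 + 0.82*l - 0.64)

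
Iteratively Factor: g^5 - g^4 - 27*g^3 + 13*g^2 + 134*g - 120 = (g - 5)*(g^4 + 4*g^3 - 7*g^2 - 22*g + 24) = (g - 5)*(g + 3)*(g^3 + g^2 - 10*g + 8) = (g - 5)*(g - 1)*(g + 3)*(g^2 + 2*g - 8) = (g - 5)*(g - 1)*(g + 3)*(g + 4)*(g - 2)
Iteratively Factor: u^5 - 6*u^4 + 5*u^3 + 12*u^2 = (u)*(u^4 - 6*u^3 + 5*u^2 + 12*u) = u*(u + 1)*(u^3 - 7*u^2 + 12*u) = u*(u - 4)*(u + 1)*(u^2 - 3*u) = u*(u - 4)*(u - 3)*(u + 1)*(u)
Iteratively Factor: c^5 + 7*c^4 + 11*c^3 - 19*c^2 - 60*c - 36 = (c + 3)*(c^4 + 4*c^3 - c^2 - 16*c - 12) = (c + 3)^2*(c^3 + c^2 - 4*c - 4) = (c + 1)*(c + 3)^2*(c^2 - 4) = (c + 1)*(c + 2)*(c + 3)^2*(c - 2)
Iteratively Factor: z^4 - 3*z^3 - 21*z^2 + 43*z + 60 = (z + 1)*(z^3 - 4*z^2 - 17*z + 60) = (z - 3)*(z + 1)*(z^2 - z - 20) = (z - 3)*(z + 1)*(z + 4)*(z - 5)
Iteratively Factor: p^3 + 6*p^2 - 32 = (p - 2)*(p^2 + 8*p + 16) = (p - 2)*(p + 4)*(p + 4)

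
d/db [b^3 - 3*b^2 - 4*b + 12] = 3*b^2 - 6*b - 4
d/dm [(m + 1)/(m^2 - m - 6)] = (m^2 - m - (m + 1)*(2*m - 1) - 6)/(-m^2 + m + 6)^2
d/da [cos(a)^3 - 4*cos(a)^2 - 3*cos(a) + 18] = 3*sin(a)^3 + 8*sin(a)*cos(a)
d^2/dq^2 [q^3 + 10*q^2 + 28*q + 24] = 6*q + 20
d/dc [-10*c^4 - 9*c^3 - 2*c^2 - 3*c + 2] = -40*c^3 - 27*c^2 - 4*c - 3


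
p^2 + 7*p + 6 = (p + 1)*(p + 6)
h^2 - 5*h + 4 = (h - 4)*(h - 1)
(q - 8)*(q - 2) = q^2 - 10*q + 16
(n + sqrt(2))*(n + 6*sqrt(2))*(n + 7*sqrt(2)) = n^3 + 14*sqrt(2)*n^2 + 110*n + 84*sqrt(2)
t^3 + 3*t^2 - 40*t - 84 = (t - 6)*(t + 2)*(t + 7)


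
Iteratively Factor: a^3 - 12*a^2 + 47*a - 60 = (a - 4)*(a^2 - 8*a + 15) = (a - 4)*(a - 3)*(a - 5)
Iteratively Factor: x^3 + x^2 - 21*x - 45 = (x - 5)*(x^2 + 6*x + 9) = (x - 5)*(x + 3)*(x + 3)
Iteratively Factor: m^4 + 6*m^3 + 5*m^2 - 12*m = (m - 1)*(m^3 + 7*m^2 + 12*m) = (m - 1)*(m + 3)*(m^2 + 4*m) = m*(m - 1)*(m + 3)*(m + 4)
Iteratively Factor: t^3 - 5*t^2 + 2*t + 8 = (t - 2)*(t^2 - 3*t - 4) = (t - 4)*(t - 2)*(t + 1)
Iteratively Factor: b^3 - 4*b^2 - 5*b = (b - 5)*(b^2 + b) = b*(b - 5)*(b + 1)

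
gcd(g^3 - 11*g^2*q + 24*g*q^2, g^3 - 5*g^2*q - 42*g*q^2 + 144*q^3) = g^2 - 11*g*q + 24*q^2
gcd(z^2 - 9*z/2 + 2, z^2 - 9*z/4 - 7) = z - 4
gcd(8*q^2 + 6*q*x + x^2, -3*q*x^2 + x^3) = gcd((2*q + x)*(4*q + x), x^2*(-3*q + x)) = 1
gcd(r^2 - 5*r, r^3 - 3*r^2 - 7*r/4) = r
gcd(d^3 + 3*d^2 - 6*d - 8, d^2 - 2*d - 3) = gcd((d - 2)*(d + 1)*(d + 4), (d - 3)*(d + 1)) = d + 1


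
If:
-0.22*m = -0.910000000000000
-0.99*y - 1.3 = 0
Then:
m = 4.14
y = -1.31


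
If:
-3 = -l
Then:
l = 3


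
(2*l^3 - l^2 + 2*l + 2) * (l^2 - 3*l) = 2*l^5 - 7*l^4 + 5*l^3 - 4*l^2 - 6*l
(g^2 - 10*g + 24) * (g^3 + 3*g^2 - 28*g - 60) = g^5 - 7*g^4 - 34*g^3 + 292*g^2 - 72*g - 1440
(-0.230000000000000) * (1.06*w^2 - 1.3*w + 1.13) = -0.2438*w^2 + 0.299*w - 0.2599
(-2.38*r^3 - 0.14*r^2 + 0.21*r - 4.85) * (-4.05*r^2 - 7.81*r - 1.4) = 9.639*r^5 + 19.1548*r^4 + 3.5749*r^3 + 18.1984*r^2 + 37.5845*r + 6.79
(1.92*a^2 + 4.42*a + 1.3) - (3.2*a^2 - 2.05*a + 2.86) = -1.28*a^2 + 6.47*a - 1.56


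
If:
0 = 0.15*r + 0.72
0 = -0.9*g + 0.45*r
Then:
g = -2.40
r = -4.80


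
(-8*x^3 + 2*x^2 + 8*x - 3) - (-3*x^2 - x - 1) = -8*x^3 + 5*x^2 + 9*x - 2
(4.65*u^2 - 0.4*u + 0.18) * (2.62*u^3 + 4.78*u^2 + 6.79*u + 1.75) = 12.183*u^5 + 21.179*u^4 + 30.1331*u^3 + 6.2819*u^2 + 0.5222*u + 0.315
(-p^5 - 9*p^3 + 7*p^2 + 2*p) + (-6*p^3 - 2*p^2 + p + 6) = -p^5 - 15*p^3 + 5*p^2 + 3*p + 6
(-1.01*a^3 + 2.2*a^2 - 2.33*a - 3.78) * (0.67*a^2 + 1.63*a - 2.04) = -0.6767*a^5 - 0.1723*a^4 + 4.0853*a^3 - 10.8185*a^2 - 1.4082*a + 7.7112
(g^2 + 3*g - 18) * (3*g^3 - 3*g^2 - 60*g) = 3*g^5 + 6*g^4 - 123*g^3 - 126*g^2 + 1080*g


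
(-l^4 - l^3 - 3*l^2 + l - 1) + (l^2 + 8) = -l^4 - l^3 - 2*l^2 + l + 7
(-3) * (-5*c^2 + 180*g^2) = 15*c^2 - 540*g^2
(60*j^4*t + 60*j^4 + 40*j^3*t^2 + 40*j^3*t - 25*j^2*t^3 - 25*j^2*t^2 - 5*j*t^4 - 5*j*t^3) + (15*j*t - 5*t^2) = 60*j^4*t + 60*j^4 + 40*j^3*t^2 + 40*j^3*t - 25*j^2*t^3 - 25*j^2*t^2 - 5*j*t^4 - 5*j*t^3 + 15*j*t - 5*t^2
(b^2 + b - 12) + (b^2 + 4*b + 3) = 2*b^2 + 5*b - 9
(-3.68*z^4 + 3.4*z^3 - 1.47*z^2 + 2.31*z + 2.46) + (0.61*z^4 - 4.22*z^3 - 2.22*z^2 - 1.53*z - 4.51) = -3.07*z^4 - 0.82*z^3 - 3.69*z^2 + 0.78*z - 2.05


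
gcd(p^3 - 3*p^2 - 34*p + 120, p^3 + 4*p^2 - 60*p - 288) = p + 6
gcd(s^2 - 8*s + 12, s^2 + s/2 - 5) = s - 2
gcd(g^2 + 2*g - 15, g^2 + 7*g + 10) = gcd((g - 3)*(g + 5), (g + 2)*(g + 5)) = g + 5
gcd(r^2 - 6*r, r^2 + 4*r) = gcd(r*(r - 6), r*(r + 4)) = r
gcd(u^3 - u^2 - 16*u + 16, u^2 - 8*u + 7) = u - 1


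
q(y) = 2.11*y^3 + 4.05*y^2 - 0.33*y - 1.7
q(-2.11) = -2.79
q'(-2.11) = 10.76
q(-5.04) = -167.29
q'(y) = 6.33*y^2 + 8.1*y - 0.33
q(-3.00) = -21.23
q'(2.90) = 76.40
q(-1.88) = -0.79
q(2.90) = 82.86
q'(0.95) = 13.08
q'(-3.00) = 32.34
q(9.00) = 1861.57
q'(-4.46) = 89.46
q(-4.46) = -106.86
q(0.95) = 3.45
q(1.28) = 8.94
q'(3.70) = 116.30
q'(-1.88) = 6.81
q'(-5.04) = 119.64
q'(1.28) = 20.41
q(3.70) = 159.40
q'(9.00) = 585.30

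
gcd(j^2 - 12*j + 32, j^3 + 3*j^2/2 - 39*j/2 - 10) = j - 4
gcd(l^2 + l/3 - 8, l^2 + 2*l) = 1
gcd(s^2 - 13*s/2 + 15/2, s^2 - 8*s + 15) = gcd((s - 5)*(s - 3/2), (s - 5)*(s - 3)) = s - 5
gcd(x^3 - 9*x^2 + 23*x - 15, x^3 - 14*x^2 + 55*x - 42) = x - 1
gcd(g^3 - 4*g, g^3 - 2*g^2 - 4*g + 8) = g^2 - 4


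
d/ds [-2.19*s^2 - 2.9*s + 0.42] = -4.38*s - 2.9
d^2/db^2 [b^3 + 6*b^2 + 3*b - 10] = 6*b + 12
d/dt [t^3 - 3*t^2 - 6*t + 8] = 3*t^2 - 6*t - 6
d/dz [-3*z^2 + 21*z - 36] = 21 - 6*z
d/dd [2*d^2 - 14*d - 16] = 4*d - 14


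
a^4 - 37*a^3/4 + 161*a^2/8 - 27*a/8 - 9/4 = (a - 6)*(a - 3)*(a - 1/2)*(a + 1/4)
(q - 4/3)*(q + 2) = q^2 + 2*q/3 - 8/3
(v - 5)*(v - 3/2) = v^2 - 13*v/2 + 15/2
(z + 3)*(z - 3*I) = z^2 + 3*z - 3*I*z - 9*I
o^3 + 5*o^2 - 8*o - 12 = (o - 2)*(o + 1)*(o + 6)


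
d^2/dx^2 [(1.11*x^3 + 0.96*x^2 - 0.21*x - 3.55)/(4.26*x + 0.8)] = (40.287672*x^3 + 22.69728*x^2 + 4.2624*x - 126.1878)/(77.308776*x^3 + 43.55424*x^2 + 8.1792*x + 0.512)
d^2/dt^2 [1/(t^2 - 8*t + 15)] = 2*(-t^2 + 8*t + 4*(t - 4)^2 - 15)/(t^2 - 8*t + 15)^3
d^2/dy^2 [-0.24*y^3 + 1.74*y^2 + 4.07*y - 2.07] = 3.48 - 1.44*y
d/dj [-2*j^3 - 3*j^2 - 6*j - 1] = -6*j^2 - 6*j - 6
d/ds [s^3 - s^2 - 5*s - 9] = 3*s^2 - 2*s - 5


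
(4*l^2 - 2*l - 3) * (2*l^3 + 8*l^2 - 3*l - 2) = 8*l^5 + 28*l^4 - 34*l^3 - 26*l^2 + 13*l + 6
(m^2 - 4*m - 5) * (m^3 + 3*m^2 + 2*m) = m^5 - m^4 - 15*m^3 - 23*m^2 - 10*m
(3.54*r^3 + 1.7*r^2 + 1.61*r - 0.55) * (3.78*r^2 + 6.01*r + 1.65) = 13.3812*r^5 + 27.7014*r^4 + 22.1438*r^3 + 10.4021*r^2 - 0.649*r - 0.9075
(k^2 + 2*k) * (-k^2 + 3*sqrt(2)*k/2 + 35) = -k^4 - 2*k^3 + 3*sqrt(2)*k^3/2 + 3*sqrt(2)*k^2 + 35*k^2 + 70*k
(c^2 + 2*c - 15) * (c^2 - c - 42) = c^4 + c^3 - 59*c^2 - 69*c + 630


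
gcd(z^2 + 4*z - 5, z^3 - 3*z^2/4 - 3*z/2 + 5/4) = z - 1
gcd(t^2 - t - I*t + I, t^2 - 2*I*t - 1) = t - I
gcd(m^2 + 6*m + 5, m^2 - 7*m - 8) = m + 1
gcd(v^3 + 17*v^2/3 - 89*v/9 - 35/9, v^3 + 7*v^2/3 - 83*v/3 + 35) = v^2 + 16*v/3 - 35/3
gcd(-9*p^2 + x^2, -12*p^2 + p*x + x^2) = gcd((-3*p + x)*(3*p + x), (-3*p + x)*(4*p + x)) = -3*p + x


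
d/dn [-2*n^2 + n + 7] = 1 - 4*n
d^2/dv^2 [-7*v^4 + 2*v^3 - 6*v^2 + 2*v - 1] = -84*v^2 + 12*v - 12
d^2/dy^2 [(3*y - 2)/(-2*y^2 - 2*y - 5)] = 4*(-2*(2*y + 1)^2*(3*y - 2) + (9*y + 1)*(2*y^2 + 2*y + 5))/(2*y^2 + 2*y + 5)^3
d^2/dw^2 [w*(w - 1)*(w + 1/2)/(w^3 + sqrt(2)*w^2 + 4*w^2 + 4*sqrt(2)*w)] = (-9*w^3 - 2*sqrt(2)*w^3 - 24*sqrt(2)*w^2 - 3*w^2 - 12*w + 9*sqrt(2)*w + 12*sqrt(2) + 54)/(w^6 + 3*sqrt(2)*w^5 + 12*w^5 + 36*sqrt(2)*w^4 + 54*w^4 + 136*w^3 + 146*sqrt(2)*w^3 + 288*w^2 + 216*sqrt(2)*w^2 + 96*sqrt(2)*w + 384*w + 128*sqrt(2))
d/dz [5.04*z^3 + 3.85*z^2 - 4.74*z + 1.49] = 15.12*z^2 + 7.7*z - 4.74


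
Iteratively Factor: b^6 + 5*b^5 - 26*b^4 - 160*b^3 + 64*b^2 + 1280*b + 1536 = (b + 4)*(b^5 + b^4 - 30*b^3 - 40*b^2 + 224*b + 384) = (b - 4)*(b + 4)*(b^4 + 5*b^3 - 10*b^2 - 80*b - 96) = (b - 4)*(b + 3)*(b + 4)*(b^3 + 2*b^2 - 16*b - 32) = (b - 4)^2*(b + 3)*(b + 4)*(b^2 + 6*b + 8) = (b - 4)^2*(b + 2)*(b + 3)*(b + 4)*(b + 4)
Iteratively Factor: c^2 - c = (c - 1)*(c)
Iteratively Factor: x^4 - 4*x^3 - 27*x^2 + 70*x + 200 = (x - 5)*(x^3 + x^2 - 22*x - 40) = (x - 5)^2*(x^2 + 6*x + 8) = (x - 5)^2*(x + 4)*(x + 2)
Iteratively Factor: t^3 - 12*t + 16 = (t - 2)*(t^2 + 2*t - 8) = (t - 2)*(t + 4)*(t - 2)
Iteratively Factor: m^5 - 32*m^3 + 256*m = (m + 4)*(m^4 - 4*m^3 - 16*m^2 + 64*m) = (m - 4)*(m + 4)*(m^3 - 16*m) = m*(m - 4)*(m + 4)*(m^2 - 16) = m*(m - 4)*(m + 4)^2*(m - 4)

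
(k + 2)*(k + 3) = k^2 + 5*k + 6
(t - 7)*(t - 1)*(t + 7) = t^3 - t^2 - 49*t + 49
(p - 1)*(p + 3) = p^2 + 2*p - 3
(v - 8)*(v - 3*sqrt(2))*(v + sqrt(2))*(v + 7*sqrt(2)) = v^4 - 8*v^3 + 5*sqrt(2)*v^3 - 40*sqrt(2)*v^2 - 34*v^2 - 42*sqrt(2)*v + 272*v + 336*sqrt(2)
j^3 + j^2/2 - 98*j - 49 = (j + 1/2)*(j - 7*sqrt(2))*(j + 7*sqrt(2))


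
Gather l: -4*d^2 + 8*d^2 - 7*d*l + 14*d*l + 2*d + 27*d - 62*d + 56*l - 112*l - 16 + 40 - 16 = 4*d^2 - 33*d + l*(7*d - 56) + 8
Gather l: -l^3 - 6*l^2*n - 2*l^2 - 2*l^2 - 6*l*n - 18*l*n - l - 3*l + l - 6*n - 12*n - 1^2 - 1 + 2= -l^3 + l^2*(-6*n - 4) + l*(-24*n - 3) - 18*n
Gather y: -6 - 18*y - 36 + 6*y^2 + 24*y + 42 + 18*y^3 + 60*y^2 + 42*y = 18*y^3 + 66*y^2 + 48*y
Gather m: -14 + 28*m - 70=28*m - 84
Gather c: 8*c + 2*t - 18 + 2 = 8*c + 2*t - 16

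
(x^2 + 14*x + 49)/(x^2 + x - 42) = (x + 7)/(x - 6)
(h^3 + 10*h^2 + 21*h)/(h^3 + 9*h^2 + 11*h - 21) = h/(h - 1)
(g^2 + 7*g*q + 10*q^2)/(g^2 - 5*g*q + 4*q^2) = (g^2 + 7*g*q + 10*q^2)/(g^2 - 5*g*q + 4*q^2)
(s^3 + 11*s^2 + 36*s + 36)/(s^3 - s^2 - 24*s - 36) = (s + 6)/(s - 6)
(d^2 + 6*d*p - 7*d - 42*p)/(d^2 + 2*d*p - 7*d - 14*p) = (d + 6*p)/(d + 2*p)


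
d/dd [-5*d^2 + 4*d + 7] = 4 - 10*d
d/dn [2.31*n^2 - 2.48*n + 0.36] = 4.62*n - 2.48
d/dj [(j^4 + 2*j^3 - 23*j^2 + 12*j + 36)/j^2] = 2*j + 2 - 12/j^2 - 72/j^3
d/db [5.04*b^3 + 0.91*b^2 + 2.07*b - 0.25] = 15.12*b^2 + 1.82*b + 2.07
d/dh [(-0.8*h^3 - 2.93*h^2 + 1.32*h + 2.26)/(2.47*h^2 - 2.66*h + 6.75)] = (-1.976*h^4 + 4.256*h^3 - 11.6666*h^2 - 50.7194*h + 14.9216)/(6.1009*h^4 - 13.1404*h^3 + 40.4206*h^2 - 35.91*h + 45.5625)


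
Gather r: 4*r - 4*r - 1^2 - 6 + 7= 0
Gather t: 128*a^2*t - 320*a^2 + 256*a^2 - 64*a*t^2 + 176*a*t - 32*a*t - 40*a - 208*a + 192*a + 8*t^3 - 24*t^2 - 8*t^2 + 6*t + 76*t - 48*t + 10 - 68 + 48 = -64*a^2 - 56*a + 8*t^3 + t^2*(-64*a - 32) + t*(128*a^2 + 144*a + 34) - 10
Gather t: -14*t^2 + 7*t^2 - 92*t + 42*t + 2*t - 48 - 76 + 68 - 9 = -7*t^2 - 48*t - 65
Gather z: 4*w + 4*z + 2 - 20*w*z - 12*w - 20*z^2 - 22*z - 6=-8*w - 20*z^2 + z*(-20*w - 18) - 4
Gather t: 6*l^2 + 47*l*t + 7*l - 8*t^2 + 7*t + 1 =6*l^2 + 7*l - 8*t^2 + t*(47*l + 7) + 1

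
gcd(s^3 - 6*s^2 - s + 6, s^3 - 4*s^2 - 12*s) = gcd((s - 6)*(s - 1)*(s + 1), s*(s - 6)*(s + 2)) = s - 6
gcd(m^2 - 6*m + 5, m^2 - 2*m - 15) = m - 5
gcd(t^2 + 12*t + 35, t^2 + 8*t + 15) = t + 5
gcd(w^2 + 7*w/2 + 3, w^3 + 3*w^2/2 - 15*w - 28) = w + 2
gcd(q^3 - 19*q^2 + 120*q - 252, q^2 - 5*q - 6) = q - 6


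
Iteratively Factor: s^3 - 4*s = (s + 2)*(s^2 - 2*s) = (s - 2)*(s + 2)*(s)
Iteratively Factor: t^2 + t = (t + 1)*(t)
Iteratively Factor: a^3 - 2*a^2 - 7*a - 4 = (a + 1)*(a^2 - 3*a - 4) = (a - 4)*(a + 1)*(a + 1)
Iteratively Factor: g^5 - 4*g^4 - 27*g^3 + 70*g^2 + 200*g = (g + 2)*(g^4 - 6*g^3 - 15*g^2 + 100*g) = (g - 5)*(g + 2)*(g^3 - g^2 - 20*g) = g*(g - 5)*(g + 2)*(g^2 - g - 20) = g*(g - 5)^2*(g + 2)*(g + 4)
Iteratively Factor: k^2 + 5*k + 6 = (k + 3)*(k + 2)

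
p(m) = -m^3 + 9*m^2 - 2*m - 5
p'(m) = -3*m^2 + 18*m - 2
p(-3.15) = 121.86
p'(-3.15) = -88.47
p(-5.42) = 429.45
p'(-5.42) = -187.69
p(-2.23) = 55.31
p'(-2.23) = -57.06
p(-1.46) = 20.22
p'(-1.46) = -34.67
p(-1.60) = 25.34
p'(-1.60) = -38.48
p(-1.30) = 15.01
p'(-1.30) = -30.47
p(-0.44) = -2.29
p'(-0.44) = -10.50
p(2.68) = 35.03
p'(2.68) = 24.69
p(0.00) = -5.00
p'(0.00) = -2.00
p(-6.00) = 547.00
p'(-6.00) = -218.00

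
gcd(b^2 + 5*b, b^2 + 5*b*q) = b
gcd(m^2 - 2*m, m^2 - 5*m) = m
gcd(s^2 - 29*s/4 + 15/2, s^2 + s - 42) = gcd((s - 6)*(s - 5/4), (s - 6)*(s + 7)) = s - 6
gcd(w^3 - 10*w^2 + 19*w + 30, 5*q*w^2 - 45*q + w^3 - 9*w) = 1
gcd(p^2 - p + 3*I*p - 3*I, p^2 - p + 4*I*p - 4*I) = p - 1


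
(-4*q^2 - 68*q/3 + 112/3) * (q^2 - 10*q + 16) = -4*q^4 + 52*q^3/3 + 200*q^2 - 736*q + 1792/3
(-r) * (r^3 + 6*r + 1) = -r^4 - 6*r^2 - r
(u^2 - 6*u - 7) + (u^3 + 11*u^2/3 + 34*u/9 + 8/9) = u^3 + 14*u^2/3 - 20*u/9 - 55/9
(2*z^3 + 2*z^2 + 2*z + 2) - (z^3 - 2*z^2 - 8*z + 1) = z^3 + 4*z^2 + 10*z + 1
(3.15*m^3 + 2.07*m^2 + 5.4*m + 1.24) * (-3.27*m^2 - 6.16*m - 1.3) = -10.3005*m^5 - 26.1729*m^4 - 34.5042*m^3 - 40.0098*m^2 - 14.6584*m - 1.612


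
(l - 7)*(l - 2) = l^2 - 9*l + 14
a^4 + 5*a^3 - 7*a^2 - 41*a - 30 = (a - 3)*(a + 1)*(a + 2)*(a + 5)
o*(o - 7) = o^2 - 7*o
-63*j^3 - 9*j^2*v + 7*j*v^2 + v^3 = (-3*j + v)*(3*j + v)*(7*j + v)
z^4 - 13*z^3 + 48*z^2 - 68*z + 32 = (z - 8)*(z - 2)^2*(z - 1)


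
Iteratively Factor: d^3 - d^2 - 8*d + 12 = (d - 2)*(d^2 + d - 6) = (d - 2)*(d + 3)*(d - 2)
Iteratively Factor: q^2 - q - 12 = (q + 3)*(q - 4)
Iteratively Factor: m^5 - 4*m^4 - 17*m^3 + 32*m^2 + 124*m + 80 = (m + 2)*(m^4 - 6*m^3 - 5*m^2 + 42*m + 40) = (m - 5)*(m + 2)*(m^3 - m^2 - 10*m - 8) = (m - 5)*(m - 4)*(m + 2)*(m^2 + 3*m + 2) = (m - 5)*(m - 4)*(m + 1)*(m + 2)*(m + 2)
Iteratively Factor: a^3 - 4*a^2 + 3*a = (a - 3)*(a^2 - a) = a*(a - 3)*(a - 1)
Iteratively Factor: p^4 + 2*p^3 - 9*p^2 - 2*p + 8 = (p - 2)*(p^3 + 4*p^2 - p - 4) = (p - 2)*(p + 4)*(p^2 - 1) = (p - 2)*(p + 1)*(p + 4)*(p - 1)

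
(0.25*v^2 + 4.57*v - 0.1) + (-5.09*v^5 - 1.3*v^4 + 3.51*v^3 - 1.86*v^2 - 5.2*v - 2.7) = -5.09*v^5 - 1.3*v^4 + 3.51*v^3 - 1.61*v^2 - 0.63*v - 2.8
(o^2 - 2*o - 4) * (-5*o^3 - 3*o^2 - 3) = -5*o^5 + 7*o^4 + 26*o^3 + 9*o^2 + 6*o + 12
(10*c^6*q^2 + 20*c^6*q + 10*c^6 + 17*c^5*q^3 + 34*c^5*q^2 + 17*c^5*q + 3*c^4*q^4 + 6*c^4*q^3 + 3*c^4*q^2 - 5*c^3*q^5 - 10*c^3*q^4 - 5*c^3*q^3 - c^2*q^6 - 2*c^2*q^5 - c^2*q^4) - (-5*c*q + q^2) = 10*c^6*q^2 + 20*c^6*q + 10*c^6 + 17*c^5*q^3 + 34*c^5*q^2 + 17*c^5*q + 3*c^4*q^4 + 6*c^4*q^3 + 3*c^4*q^2 - 5*c^3*q^5 - 10*c^3*q^4 - 5*c^3*q^3 - c^2*q^6 - 2*c^2*q^5 - c^2*q^4 + 5*c*q - q^2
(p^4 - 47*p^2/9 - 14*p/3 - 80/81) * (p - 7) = p^5 - 7*p^4 - 47*p^3/9 + 287*p^2/9 + 2566*p/81 + 560/81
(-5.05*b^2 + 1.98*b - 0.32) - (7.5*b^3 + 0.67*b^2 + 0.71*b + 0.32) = -7.5*b^3 - 5.72*b^2 + 1.27*b - 0.64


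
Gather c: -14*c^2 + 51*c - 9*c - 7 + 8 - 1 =-14*c^2 + 42*c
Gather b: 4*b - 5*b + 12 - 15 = -b - 3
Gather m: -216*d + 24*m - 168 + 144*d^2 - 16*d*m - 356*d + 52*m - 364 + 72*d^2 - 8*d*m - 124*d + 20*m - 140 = 216*d^2 - 696*d + m*(96 - 24*d) - 672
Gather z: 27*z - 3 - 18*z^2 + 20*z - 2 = -18*z^2 + 47*z - 5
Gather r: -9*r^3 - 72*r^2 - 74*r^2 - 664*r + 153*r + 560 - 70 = -9*r^3 - 146*r^2 - 511*r + 490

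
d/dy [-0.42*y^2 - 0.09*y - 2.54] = -0.84*y - 0.09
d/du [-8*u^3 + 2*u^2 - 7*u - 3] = -24*u^2 + 4*u - 7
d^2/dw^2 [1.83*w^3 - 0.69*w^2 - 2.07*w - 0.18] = 10.98*w - 1.38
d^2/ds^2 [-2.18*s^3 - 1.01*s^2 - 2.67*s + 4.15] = -13.08*s - 2.02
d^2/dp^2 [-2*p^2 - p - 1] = -4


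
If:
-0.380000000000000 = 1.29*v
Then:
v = -0.29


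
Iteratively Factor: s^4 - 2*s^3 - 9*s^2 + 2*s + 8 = (s + 1)*(s^3 - 3*s^2 - 6*s + 8) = (s + 1)*(s + 2)*(s^2 - 5*s + 4) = (s - 4)*(s + 1)*(s + 2)*(s - 1)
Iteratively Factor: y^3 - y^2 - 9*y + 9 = (y - 3)*(y^2 + 2*y - 3) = (y - 3)*(y - 1)*(y + 3)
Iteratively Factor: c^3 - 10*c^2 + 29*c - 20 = (c - 1)*(c^2 - 9*c + 20) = (c - 4)*(c - 1)*(c - 5)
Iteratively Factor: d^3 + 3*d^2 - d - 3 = (d + 3)*(d^2 - 1) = (d - 1)*(d + 3)*(d + 1)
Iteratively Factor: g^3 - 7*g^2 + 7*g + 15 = (g - 3)*(g^2 - 4*g - 5) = (g - 5)*(g - 3)*(g + 1)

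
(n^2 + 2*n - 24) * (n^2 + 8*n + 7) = n^4 + 10*n^3 - n^2 - 178*n - 168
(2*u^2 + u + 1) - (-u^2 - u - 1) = 3*u^2 + 2*u + 2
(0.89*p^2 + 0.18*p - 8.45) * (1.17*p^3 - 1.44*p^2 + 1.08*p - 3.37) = 1.0413*p^5 - 1.071*p^4 - 9.1845*p^3 + 9.3631*p^2 - 9.7326*p + 28.4765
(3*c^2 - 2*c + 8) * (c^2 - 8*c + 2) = 3*c^4 - 26*c^3 + 30*c^2 - 68*c + 16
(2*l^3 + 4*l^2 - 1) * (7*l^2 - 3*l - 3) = 14*l^5 + 22*l^4 - 18*l^3 - 19*l^2 + 3*l + 3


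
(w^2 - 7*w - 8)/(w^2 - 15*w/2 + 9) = 2*(w^2 - 7*w - 8)/(2*w^2 - 15*w + 18)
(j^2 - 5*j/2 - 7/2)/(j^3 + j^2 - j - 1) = (j - 7/2)/(j^2 - 1)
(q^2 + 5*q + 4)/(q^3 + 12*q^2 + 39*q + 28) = 1/(q + 7)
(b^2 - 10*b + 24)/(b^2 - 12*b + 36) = (b - 4)/(b - 6)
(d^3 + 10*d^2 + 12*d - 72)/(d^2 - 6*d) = (d^3 + 10*d^2 + 12*d - 72)/(d*(d - 6))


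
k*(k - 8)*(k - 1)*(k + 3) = k^4 - 6*k^3 - 19*k^2 + 24*k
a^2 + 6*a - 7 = (a - 1)*(a + 7)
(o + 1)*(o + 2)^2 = o^3 + 5*o^2 + 8*o + 4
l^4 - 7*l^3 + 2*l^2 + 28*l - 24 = (l - 6)*(l - 2)*(l - 1)*(l + 2)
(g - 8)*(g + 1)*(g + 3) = g^3 - 4*g^2 - 29*g - 24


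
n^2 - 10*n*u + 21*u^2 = (n - 7*u)*(n - 3*u)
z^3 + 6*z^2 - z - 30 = (z - 2)*(z + 3)*(z + 5)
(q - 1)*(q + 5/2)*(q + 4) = q^3 + 11*q^2/2 + 7*q/2 - 10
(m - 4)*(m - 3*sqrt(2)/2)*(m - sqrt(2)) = m^3 - 4*m^2 - 5*sqrt(2)*m^2/2 + 3*m + 10*sqrt(2)*m - 12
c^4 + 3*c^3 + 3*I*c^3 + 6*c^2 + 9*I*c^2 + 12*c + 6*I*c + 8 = (c + 1)*(c + 2)*(c - I)*(c + 4*I)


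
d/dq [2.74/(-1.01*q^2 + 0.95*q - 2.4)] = (5.5348*q - 2.603)/(1.01*q^2 - 0.95*q + 2.4)^2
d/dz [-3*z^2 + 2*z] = 2 - 6*z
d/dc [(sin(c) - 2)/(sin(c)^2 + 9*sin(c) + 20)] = (4*sin(c) + cos(c)^2 + 37)*cos(c)/(sin(c)^2 + 9*sin(c) + 20)^2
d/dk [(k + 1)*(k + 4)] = 2*k + 5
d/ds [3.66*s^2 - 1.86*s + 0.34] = 7.32*s - 1.86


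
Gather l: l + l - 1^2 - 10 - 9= 2*l - 20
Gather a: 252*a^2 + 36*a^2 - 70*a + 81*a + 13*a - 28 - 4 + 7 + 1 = 288*a^2 + 24*a - 24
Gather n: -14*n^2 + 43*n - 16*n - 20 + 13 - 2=-14*n^2 + 27*n - 9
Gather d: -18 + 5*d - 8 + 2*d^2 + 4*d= 2*d^2 + 9*d - 26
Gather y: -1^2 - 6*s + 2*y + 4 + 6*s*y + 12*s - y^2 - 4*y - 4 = 6*s - y^2 + y*(6*s - 2) - 1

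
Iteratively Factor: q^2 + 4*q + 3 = (q + 3)*(q + 1)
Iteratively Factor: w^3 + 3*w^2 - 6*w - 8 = (w - 2)*(w^2 + 5*w + 4) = (w - 2)*(w + 4)*(w + 1)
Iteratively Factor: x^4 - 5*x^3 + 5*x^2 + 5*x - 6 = (x - 1)*(x^3 - 4*x^2 + x + 6) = (x - 1)*(x + 1)*(x^2 - 5*x + 6) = (x - 2)*(x - 1)*(x + 1)*(x - 3)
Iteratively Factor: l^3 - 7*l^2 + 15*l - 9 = (l - 3)*(l^2 - 4*l + 3) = (l - 3)*(l - 1)*(l - 3)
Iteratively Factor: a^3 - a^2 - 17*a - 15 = (a + 3)*(a^2 - 4*a - 5) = (a - 5)*(a + 3)*(a + 1)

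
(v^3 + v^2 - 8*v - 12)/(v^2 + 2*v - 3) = (v^3 + v^2 - 8*v - 12)/(v^2 + 2*v - 3)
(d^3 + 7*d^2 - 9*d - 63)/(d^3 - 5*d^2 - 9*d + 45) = (d + 7)/(d - 5)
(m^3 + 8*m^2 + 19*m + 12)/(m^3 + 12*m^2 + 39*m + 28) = (m + 3)/(m + 7)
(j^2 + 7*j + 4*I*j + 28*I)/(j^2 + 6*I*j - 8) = (j + 7)/(j + 2*I)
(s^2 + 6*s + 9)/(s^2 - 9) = (s + 3)/(s - 3)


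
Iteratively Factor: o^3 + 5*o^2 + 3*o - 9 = (o - 1)*(o^2 + 6*o + 9) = (o - 1)*(o + 3)*(o + 3)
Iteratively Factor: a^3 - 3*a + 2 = (a + 2)*(a^2 - 2*a + 1) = (a - 1)*(a + 2)*(a - 1)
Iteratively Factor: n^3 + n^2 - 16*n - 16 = (n - 4)*(n^2 + 5*n + 4) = (n - 4)*(n + 1)*(n + 4)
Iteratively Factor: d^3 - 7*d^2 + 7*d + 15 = (d - 5)*(d^2 - 2*d - 3) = (d - 5)*(d - 3)*(d + 1)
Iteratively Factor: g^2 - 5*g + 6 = (g - 3)*(g - 2)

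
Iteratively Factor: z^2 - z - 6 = (z - 3)*(z + 2)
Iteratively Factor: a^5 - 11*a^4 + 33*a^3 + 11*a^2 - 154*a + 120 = (a - 4)*(a^4 - 7*a^3 + 5*a^2 + 31*a - 30) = (a - 5)*(a - 4)*(a^3 - 2*a^2 - 5*a + 6) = (a - 5)*(a - 4)*(a + 2)*(a^2 - 4*a + 3) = (a - 5)*(a - 4)*(a - 1)*(a + 2)*(a - 3)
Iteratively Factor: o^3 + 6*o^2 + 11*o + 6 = (o + 3)*(o^2 + 3*o + 2) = (o + 1)*(o + 3)*(o + 2)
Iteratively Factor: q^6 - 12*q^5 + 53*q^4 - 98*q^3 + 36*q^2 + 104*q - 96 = (q - 2)*(q^5 - 10*q^4 + 33*q^3 - 32*q^2 - 28*q + 48) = (q - 3)*(q - 2)*(q^4 - 7*q^3 + 12*q^2 + 4*q - 16) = (q - 3)*(q - 2)^2*(q^3 - 5*q^2 + 2*q + 8) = (q - 3)*(q - 2)^2*(q + 1)*(q^2 - 6*q + 8) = (q - 3)*(q - 2)^3*(q + 1)*(q - 4)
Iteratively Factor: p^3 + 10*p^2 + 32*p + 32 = (p + 4)*(p^2 + 6*p + 8) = (p + 2)*(p + 4)*(p + 4)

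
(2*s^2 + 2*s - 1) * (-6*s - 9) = -12*s^3 - 30*s^2 - 12*s + 9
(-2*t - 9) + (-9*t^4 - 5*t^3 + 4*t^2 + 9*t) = -9*t^4 - 5*t^3 + 4*t^2 + 7*t - 9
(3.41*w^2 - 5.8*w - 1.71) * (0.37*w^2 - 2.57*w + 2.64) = 1.2617*w^4 - 10.9097*w^3 + 23.2757*w^2 - 10.9173*w - 4.5144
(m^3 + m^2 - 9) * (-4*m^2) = -4*m^5 - 4*m^4 + 36*m^2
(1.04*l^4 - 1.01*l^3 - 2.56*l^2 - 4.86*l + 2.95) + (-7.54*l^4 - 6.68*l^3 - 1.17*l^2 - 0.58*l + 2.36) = -6.5*l^4 - 7.69*l^3 - 3.73*l^2 - 5.44*l + 5.31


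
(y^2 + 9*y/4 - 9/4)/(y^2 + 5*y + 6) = (y - 3/4)/(y + 2)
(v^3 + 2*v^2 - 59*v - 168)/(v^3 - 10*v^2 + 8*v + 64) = (v^2 + 10*v + 21)/(v^2 - 2*v - 8)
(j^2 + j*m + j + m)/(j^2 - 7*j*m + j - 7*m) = (j + m)/(j - 7*m)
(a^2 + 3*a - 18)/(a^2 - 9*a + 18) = (a + 6)/(a - 6)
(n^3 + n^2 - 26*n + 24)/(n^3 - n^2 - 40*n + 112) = (n^2 + 5*n - 6)/(n^2 + 3*n - 28)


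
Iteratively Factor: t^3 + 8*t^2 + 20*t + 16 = (t + 4)*(t^2 + 4*t + 4) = (t + 2)*(t + 4)*(t + 2)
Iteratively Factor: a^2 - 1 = (a - 1)*(a + 1)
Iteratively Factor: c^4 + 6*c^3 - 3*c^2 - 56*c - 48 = (c + 4)*(c^3 + 2*c^2 - 11*c - 12) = (c + 1)*(c + 4)*(c^2 + c - 12) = (c - 3)*(c + 1)*(c + 4)*(c + 4)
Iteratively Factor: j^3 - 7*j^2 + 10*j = (j)*(j^2 - 7*j + 10) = j*(j - 2)*(j - 5)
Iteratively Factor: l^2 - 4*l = (l - 4)*(l)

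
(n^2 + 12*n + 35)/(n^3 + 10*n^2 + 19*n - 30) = (n + 7)/(n^2 + 5*n - 6)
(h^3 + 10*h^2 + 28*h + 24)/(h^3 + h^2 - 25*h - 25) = (h^3 + 10*h^2 + 28*h + 24)/(h^3 + h^2 - 25*h - 25)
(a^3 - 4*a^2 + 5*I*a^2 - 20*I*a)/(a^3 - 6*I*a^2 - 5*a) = (a^2 + a*(-4 + 5*I) - 20*I)/(a^2 - 6*I*a - 5)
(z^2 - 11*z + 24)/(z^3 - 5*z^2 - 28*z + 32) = (z - 3)/(z^2 + 3*z - 4)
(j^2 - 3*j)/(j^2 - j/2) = 2*(j - 3)/(2*j - 1)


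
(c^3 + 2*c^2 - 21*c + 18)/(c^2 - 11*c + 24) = (c^2 + 5*c - 6)/(c - 8)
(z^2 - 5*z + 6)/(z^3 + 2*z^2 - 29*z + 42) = 1/(z + 7)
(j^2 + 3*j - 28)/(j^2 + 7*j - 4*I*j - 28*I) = (j - 4)/(j - 4*I)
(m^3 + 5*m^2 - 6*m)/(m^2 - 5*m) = (m^2 + 5*m - 6)/(m - 5)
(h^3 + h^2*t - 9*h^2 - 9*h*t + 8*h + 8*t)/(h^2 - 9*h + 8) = h + t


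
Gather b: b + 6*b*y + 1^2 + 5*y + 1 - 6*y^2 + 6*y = b*(6*y + 1) - 6*y^2 + 11*y + 2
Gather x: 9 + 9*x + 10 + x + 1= 10*x + 20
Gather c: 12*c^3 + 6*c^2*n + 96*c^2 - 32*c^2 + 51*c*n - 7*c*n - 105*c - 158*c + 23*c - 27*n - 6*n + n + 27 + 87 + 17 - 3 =12*c^3 + c^2*(6*n + 64) + c*(44*n - 240) - 32*n + 128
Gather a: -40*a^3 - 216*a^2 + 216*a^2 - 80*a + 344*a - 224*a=-40*a^3 + 40*a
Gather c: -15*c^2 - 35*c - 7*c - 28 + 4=-15*c^2 - 42*c - 24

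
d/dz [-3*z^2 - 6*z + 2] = -6*z - 6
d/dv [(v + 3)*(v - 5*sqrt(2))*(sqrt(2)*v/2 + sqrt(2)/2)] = 3*sqrt(2)*v^2/2 - 10*v + 4*sqrt(2)*v - 20 + 3*sqrt(2)/2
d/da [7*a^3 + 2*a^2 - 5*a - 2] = 21*a^2 + 4*a - 5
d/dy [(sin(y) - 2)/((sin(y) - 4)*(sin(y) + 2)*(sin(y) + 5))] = (-2*sin(y)^3 + 3*sin(y)^2 + 12*sin(y) - 76)*cos(y)/((sin(y) - 4)^2*(sin(y) + 2)^2*(sin(y) + 5)^2)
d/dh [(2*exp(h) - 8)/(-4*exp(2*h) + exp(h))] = 8*(exp(2*h) - 8*exp(h) + 1)*exp(-h)/(16*exp(2*h) - 8*exp(h) + 1)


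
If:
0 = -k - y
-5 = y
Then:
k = 5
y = -5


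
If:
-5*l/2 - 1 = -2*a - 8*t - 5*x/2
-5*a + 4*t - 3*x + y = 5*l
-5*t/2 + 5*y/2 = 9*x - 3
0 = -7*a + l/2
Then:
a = -77*y/13983 - 78/4661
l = -1078*y/13983 - 1092/4661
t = -559*y/4661 - 246/4661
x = 1450*y/4661 + 1622/4661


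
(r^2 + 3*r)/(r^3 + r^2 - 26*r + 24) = r*(r + 3)/(r^3 + r^2 - 26*r + 24)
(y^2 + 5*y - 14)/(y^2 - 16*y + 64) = (y^2 + 5*y - 14)/(y^2 - 16*y + 64)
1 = 1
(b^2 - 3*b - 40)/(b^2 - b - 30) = (b - 8)/(b - 6)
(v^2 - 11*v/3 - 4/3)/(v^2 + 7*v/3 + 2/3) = (v - 4)/(v + 2)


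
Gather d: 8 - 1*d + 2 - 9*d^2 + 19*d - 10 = -9*d^2 + 18*d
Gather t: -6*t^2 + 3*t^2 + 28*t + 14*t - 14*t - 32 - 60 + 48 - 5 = -3*t^2 + 28*t - 49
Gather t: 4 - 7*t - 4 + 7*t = 0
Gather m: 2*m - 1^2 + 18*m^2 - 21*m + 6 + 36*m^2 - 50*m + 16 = 54*m^2 - 69*m + 21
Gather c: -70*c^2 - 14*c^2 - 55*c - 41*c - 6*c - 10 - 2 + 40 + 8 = -84*c^2 - 102*c + 36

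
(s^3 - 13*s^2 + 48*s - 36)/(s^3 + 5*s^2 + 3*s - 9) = (s^2 - 12*s + 36)/(s^2 + 6*s + 9)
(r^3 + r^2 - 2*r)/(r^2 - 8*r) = (r^2 + r - 2)/(r - 8)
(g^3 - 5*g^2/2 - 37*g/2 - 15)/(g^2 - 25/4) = 2*(g^2 - 5*g - 6)/(2*g - 5)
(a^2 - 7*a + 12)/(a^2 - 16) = (a - 3)/(a + 4)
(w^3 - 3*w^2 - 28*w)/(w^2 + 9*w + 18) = w*(w^2 - 3*w - 28)/(w^2 + 9*w + 18)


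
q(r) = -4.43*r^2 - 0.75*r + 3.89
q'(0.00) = -0.75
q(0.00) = 3.89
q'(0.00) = -0.75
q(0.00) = 3.89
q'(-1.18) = 9.70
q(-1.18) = -1.39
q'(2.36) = -21.66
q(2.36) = -22.55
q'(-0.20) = 1.02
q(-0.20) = 3.86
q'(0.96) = -9.26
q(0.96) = -0.91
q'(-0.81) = 6.43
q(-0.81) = 1.59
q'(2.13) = -19.62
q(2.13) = -17.81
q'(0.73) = -7.22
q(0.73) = 0.98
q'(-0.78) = 6.16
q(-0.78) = 1.78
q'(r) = -8.86*r - 0.75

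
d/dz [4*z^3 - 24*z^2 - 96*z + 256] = 12*z^2 - 48*z - 96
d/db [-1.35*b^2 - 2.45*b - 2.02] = -2.7*b - 2.45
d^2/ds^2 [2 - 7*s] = 0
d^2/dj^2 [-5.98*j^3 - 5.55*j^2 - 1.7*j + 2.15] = -35.88*j - 11.1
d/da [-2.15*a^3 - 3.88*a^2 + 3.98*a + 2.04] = -6.45*a^2 - 7.76*a + 3.98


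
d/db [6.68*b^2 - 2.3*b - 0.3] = 13.36*b - 2.3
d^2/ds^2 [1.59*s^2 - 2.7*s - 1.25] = 3.18000000000000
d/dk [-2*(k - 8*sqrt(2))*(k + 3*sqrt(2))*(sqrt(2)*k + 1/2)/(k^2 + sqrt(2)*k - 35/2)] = 2*(-4*sqrt(2)*k^4 - 16*k^3 + 46*sqrt(2)*k^2 - 1522*k - 3631*sqrt(2))/(4*k^4 + 8*sqrt(2)*k^3 - 132*k^2 - 140*sqrt(2)*k + 1225)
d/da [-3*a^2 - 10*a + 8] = -6*a - 10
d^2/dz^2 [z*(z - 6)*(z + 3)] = 6*z - 6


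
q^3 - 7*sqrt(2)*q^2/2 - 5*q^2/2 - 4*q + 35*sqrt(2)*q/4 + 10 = (q - 5/2)*(q - 4*sqrt(2))*(q + sqrt(2)/2)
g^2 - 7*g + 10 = (g - 5)*(g - 2)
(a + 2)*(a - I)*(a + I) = a^3 + 2*a^2 + a + 2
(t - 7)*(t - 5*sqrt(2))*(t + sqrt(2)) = t^3 - 7*t^2 - 4*sqrt(2)*t^2 - 10*t + 28*sqrt(2)*t + 70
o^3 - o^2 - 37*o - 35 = (o - 7)*(o + 1)*(o + 5)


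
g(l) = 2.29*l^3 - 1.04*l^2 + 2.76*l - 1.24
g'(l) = 6.87*l^2 - 2.08*l + 2.76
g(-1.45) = -14.41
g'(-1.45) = 20.22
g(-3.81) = -153.50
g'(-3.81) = 110.41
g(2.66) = 41.84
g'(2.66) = 45.84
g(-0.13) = -1.62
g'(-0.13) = 3.15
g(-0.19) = -1.82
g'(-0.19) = 3.40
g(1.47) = 7.84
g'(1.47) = 14.55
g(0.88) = 1.94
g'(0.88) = 6.25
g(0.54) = 0.31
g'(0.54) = 3.64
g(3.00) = 59.51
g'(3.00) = 58.35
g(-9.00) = -1779.73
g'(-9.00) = 577.95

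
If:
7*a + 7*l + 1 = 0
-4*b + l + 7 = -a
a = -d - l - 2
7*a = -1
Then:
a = -1/7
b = 12/7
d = -13/7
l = 0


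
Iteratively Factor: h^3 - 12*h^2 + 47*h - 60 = (h - 4)*(h^2 - 8*h + 15) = (h - 5)*(h - 4)*(h - 3)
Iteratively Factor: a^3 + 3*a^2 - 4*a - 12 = (a + 3)*(a^2 - 4) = (a + 2)*(a + 3)*(a - 2)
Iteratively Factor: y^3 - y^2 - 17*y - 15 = (y + 3)*(y^2 - 4*y - 5) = (y - 5)*(y + 3)*(y + 1)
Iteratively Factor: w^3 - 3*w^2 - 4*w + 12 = (w - 3)*(w^2 - 4) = (w - 3)*(w + 2)*(w - 2)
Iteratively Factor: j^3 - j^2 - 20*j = (j - 5)*(j^2 + 4*j) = (j - 5)*(j + 4)*(j)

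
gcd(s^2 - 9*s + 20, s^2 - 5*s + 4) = s - 4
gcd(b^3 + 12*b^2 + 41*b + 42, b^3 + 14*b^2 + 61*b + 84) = b^2 + 10*b + 21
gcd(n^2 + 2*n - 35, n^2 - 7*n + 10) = n - 5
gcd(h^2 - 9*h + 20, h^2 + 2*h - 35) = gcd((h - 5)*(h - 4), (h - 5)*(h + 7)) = h - 5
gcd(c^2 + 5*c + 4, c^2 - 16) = c + 4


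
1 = 1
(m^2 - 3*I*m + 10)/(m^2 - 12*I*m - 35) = (m + 2*I)/(m - 7*I)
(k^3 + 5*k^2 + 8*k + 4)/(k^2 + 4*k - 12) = (k^3 + 5*k^2 + 8*k + 4)/(k^2 + 4*k - 12)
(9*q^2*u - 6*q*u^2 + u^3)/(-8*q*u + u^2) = (-9*q^2 + 6*q*u - u^2)/(8*q - u)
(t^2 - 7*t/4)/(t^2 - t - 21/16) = 4*t/(4*t + 3)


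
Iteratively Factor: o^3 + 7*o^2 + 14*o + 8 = (o + 4)*(o^2 + 3*o + 2) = (o + 2)*(o + 4)*(o + 1)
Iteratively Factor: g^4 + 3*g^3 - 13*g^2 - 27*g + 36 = (g - 3)*(g^3 + 6*g^2 + 5*g - 12) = (g - 3)*(g - 1)*(g^2 + 7*g + 12) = (g - 3)*(g - 1)*(g + 4)*(g + 3)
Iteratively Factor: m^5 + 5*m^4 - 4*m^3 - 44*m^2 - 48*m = (m + 4)*(m^4 + m^3 - 8*m^2 - 12*m) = m*(m + 4)*(m^3 + m^2 - 8*m - 12) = m*(m + 2)*(m + 4)*(m^2 - m - 6) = m*(m + 2)^2*(m + 4)*(m - 3)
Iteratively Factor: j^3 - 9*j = (j + 3)*(j^2 - 3*j) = (j - 3)*(j + 3)*(j)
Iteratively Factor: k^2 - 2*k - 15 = (k + 3)*(k - 5)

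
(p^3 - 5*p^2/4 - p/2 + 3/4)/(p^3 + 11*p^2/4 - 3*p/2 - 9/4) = (p - 1)/(p + 3)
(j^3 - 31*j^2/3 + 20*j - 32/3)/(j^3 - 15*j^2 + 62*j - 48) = (j - 4/3)/(j - 6)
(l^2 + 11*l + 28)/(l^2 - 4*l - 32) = (l + 7)/(l - 8)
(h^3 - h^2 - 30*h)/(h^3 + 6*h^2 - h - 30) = h*(h - 6)/(h^2 + h - 6)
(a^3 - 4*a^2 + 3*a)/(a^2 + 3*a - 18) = a*(a - 1)/(a + 6)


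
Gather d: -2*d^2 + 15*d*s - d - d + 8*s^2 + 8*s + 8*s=-2*d^2 + d*(15*s - 2) + 8*s^2 + 16*s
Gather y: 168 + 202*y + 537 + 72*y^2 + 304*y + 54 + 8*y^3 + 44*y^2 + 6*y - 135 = 8*y^3 + 116*y^2 + 512*y + 624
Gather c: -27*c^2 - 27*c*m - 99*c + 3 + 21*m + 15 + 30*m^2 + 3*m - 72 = -27*c^2 + c*(-27*m - 99) + 30*m^2 + 24*m - 54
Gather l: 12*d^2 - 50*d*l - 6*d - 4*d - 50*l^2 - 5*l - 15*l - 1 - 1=12*d^2 - 10*d - 50*l^2 + l*(-50*d - 20) - 2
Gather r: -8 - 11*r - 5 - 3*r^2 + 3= -3*r^2 - 11*r - 10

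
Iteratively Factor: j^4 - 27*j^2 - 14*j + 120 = (j - 2)*(j^3 + 2*j^2 - 23*j - 60) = (j - 2)*(j + 3)*(j^2 - j - 20) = (j - 5)*(j - 2)*(j + 3)*(j + 4)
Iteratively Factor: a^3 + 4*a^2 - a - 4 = (a + 4)*(a^2 - 1) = (a + 1)*(a + 4)*(a - 1)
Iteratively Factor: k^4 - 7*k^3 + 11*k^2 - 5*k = (k)*(k^3 - 7*k^2 + 11*k - 5) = k*(k - 1)*(k^2 - 6*k + 5) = k*(k - 5)*(k - 1)*(k - 1)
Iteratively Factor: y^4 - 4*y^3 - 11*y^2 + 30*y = (y - 2)*(y^3 - 2*y^2 - 15*y) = (y - 2)*(y + 3)*(y^2 - 5*y) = (y - 5)*(y - 2)*(y + 3)*(y)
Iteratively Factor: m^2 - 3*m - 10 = (m + 2)*(m - 5)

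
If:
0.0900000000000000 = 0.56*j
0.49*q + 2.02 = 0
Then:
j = 0.16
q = -4.12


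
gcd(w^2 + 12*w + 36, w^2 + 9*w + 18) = w + 6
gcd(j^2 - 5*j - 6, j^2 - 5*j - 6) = j^2 - 5*j - 6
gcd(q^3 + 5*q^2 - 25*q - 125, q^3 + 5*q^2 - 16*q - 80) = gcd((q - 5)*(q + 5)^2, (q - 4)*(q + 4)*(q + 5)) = q + 5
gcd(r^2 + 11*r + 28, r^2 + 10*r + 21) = r + 7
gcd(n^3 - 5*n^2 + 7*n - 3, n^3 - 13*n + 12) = n^2 - 4*n + 3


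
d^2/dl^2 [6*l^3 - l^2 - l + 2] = 36*l - 2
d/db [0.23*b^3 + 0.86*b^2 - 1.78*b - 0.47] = 0.69*b^2 + 1.72*b - 1.78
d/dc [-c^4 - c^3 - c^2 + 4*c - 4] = -4*c^3 - 3*c^2 - 2*c + 4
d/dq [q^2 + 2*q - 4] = 2*q + 2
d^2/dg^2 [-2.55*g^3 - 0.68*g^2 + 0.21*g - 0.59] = -15.3*g - 1.36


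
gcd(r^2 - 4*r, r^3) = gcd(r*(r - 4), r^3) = r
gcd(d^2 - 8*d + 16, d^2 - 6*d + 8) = d - 4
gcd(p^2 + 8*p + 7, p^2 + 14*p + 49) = p + 7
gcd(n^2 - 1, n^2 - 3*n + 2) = n - 1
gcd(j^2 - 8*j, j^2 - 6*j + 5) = 1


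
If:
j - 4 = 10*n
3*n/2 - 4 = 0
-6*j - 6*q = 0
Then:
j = 92/3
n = 8/3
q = -92/3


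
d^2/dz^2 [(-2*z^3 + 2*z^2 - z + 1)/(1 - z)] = 4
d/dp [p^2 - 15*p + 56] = 2*p - 15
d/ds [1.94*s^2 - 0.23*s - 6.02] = 3.88*s - 0.23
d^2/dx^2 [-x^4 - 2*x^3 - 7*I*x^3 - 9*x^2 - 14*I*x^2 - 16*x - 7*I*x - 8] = -12*x^2 - x*(12 + 42*I) - 18 - 28*I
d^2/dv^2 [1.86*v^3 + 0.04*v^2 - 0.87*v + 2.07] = 11.16*v + 0.08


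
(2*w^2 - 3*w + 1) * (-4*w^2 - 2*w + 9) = -8*w^4 + 8*w^3 + 20*w^2 - 29*w + 9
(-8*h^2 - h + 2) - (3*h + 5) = -8*h^2 - 4*h - 3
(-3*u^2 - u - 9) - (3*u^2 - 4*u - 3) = -6*u^2 + 3*u - 6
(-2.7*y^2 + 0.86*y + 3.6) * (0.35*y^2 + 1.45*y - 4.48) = -0.945*y^4 - 3.614*y^3 + 14.603*y^2 + 1.3672*y - 16.128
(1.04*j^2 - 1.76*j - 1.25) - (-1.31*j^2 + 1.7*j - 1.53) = 2.35*j^2 - 3.46*j + 0.28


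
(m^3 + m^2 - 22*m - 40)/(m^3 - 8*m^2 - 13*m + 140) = (m + 2)/(m - 7)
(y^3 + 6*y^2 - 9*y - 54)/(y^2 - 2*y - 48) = (y^2 - 9)/(y - 8)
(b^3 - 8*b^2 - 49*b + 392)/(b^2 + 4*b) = (b^3 - 8*b^2 - 49*b + 392)/(b*(b + 4))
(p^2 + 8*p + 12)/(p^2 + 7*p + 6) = (p + 2)/(p + 1)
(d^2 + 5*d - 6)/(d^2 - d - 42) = (d - 1)/(d - 7)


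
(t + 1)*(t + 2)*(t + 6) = t^3 + 9*t^2 + 20*t + 12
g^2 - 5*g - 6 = (g - 6)*(g + 1)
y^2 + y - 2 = (y - 1)*(y + 2)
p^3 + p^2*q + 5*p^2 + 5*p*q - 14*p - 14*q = (p - 2)*(p + 7)*(p + q)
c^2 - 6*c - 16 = (c - 8)*(c + 2)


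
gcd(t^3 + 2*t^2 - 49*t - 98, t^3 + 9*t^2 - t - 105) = t + 7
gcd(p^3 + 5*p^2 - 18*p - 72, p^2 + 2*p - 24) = p^2 + 2*p - 24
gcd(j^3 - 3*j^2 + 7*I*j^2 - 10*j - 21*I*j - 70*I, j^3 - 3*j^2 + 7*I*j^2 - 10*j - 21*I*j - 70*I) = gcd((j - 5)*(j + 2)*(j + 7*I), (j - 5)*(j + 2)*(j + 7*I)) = j^3 + j^2*(-3 + 7*I) + j*(-10 - 21*I) - 70*I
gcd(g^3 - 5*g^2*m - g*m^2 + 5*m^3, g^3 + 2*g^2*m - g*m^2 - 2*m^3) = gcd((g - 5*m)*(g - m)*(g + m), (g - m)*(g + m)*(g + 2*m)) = g^2 - m^2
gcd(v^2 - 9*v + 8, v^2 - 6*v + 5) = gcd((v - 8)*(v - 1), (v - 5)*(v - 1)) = v - 1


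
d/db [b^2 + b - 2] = 2*b + 1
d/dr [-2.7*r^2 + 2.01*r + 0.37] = 2.01 - 5.4*r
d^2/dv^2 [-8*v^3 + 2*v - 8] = -48*v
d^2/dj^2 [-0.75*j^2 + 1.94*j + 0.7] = -1.50000000000000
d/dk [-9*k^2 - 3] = -18*k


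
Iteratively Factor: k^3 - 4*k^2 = (k - 4)*(k^2) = k*(k - 4)*(k)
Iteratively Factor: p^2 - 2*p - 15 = (p - 5)*(p + 3)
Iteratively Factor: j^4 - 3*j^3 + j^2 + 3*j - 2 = (j + 1)*(j^3 - 4*j^2 + 5*j - 2) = (j - 1)*(j + 1)*(j^2 - 3*j + 2) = (j - 2)*(j - 1)*(j + 1)*(j - 1)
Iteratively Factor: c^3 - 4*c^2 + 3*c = (c - 3)*(c^2 - c) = (c - 3)*(c - 1)*(c)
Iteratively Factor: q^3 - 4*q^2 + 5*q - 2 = (q - 1)*(q^2 - 3*q + 2) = (q - 2)*(q - 1)*(q - 1)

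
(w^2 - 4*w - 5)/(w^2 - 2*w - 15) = (w + 1)/(w + 3)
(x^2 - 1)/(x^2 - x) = (x + 1)/x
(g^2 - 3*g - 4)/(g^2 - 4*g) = (g + 1)/g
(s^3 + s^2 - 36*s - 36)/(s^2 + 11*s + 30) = (s^2 - 5*s - 6)/(s + 5)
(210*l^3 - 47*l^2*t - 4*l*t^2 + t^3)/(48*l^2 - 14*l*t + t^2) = (-35*l^2 + 2*l*t + t^2)/(-8*l + t)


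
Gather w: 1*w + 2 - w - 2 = 0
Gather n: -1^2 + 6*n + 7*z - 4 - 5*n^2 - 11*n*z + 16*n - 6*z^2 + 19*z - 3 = -5*n^2 + n*(22 - 11*z) - 6*z^2 + 26*z - 8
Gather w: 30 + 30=60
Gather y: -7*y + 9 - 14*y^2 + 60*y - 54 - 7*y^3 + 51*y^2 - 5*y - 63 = -7*y^3 + 37*y^2 + 48*y - 108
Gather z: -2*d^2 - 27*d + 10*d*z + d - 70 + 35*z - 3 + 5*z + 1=-2*d^2 - 26*d + z*(10*d + 40) - 72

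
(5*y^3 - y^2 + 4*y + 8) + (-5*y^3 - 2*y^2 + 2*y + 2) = -3*y^2 + 6*y + 10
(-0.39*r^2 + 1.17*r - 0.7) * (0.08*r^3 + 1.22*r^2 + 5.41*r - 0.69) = -0.0312*r^5 - 0.3822*r^4 - 0.7385*r^3 + 5.7448*r^2 - 4.5943*r + 0.483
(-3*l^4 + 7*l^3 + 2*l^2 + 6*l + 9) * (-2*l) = 6*l^5 - 14*l^4 - 4*l^3 - 12*l^2 - 18*l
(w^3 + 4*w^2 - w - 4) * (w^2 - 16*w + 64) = w^5 - 12*w^4 - w^3 + 268*w^2 - 256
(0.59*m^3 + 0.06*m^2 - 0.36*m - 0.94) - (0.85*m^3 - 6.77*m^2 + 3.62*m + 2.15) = -0.26*m^3 + 6.83*m^2 - 3.98*m - 3.09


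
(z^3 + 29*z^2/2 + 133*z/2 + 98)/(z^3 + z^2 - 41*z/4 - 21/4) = 2*(z^2 + 11*z + 28)/(2*z^2 - 5*z - 3)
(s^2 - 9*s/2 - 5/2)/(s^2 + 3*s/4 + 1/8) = 4*(s - 5)/(4*s + 1)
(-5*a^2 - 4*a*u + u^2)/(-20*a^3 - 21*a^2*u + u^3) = 1/(4*a + u)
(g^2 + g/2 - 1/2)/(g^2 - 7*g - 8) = (g - 1/2)/(g - 8)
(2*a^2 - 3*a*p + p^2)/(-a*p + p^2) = (-2*a + p)/p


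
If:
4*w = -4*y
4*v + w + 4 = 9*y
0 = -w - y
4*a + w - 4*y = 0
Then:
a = 5*y/4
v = 5*y/2 - 1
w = -y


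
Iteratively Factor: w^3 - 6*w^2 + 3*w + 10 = (w + 1)*(w^2 - 7*w + 10) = (w - 2)*(w + 1)*(w - 5)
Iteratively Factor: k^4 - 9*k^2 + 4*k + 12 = (k - 2)*(k^3 + 2*k^2 - 5*k - 6) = (k - 2)*(k + 1)*(k^2 + k - 6) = (k - 2)*(k + 1)*(k + 3)*(k - 2)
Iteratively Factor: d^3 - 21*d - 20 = (d + 4)*(d^2 - 4*d - 5) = (d - 5)*(d + 4)*(d + 1)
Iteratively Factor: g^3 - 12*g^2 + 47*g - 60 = (g - 5)*(g^2 - 7*g + 12) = (g - 5)*(g - 4)*(g - 3)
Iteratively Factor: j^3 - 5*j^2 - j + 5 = (j - 1)*(j^2 - 4*j - 5) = (j - 5)*(j - 1)*(j + 1)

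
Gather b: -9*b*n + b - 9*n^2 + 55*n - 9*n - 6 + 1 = b*(1 - 9*n) - 9*n^2 + 46*n - 5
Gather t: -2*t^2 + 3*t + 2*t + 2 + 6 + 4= -2*t^2 + 5*t + 12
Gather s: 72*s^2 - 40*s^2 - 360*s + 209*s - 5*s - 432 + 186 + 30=32*s^2 - 156*s - 216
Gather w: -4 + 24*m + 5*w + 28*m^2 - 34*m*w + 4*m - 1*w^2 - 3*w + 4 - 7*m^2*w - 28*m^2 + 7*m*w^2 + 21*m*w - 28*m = w^2*(7*m - 1) + w*(-7*m^2 - 13*m + 2)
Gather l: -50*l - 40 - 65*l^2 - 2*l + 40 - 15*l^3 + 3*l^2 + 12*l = -15*l^3 - 62*l^2 - 40*l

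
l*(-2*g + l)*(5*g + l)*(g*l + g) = -10*g^3*l^2 - 10*g^3*l + 3*g^2*l^3 + 3*g^2*l^2 + g*l^4 + g*l^3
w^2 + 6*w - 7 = (w - 1)*(w + 7)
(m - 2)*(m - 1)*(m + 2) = m^3 - m^2 - 4*m + 4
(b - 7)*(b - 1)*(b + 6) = b^3 - 2*b^2 - 41*b + 42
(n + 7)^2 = n^2 + 14*n + 49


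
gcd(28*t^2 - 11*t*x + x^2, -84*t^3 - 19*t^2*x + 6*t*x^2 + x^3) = -4*t + x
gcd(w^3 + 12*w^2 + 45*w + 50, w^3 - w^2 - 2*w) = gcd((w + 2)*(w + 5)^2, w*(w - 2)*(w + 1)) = 1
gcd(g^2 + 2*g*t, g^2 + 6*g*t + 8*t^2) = g + 2*t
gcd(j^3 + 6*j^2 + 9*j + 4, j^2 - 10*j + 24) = 1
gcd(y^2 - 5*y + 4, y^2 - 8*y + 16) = y - 4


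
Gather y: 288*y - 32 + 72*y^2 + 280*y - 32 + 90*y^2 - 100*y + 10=162*y^2 + 468*y - 54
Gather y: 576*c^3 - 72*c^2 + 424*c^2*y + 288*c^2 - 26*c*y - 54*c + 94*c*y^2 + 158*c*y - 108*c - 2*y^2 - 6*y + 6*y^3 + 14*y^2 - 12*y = 576*c^3 + 216*c^2 - 162*c + 6*y^3 + y^2*(94*c + 12) + y*(424*c^2 + 132*c - 18)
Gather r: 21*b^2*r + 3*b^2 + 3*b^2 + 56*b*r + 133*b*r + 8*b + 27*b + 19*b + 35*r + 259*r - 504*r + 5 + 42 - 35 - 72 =6*b^2 + 54*b + r*(21*b^2 + 189*b - 210) - 60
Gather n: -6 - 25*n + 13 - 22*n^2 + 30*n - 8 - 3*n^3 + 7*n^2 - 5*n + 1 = -3*n^3 - 15*n^2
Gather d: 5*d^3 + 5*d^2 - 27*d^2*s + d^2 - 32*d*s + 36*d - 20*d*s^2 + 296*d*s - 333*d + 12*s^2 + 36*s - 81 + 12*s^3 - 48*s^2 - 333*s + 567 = 5*d^3 + d^2*(6 - 27*s) + d*(-20*s^2 + 264*s - 297) + 12*s^3 - 36*s^2 - 297*s + 486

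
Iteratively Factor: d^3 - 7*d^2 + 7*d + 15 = (d + 1)*(d^2 - 8*d + 15) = (d - 3)*(d + 1)*(d - 5)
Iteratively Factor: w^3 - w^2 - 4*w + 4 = (w + 2)*(w^2 - 3*w + 2) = (w - 2)*(w + 2)*(w - 1)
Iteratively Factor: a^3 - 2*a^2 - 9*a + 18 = (a - 2)*(a^2 - 9) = (a - 3)*(a - 2)*(a + 3)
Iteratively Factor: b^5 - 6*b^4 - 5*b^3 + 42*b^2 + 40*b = (b - 5)*(b^4 - b^3 - 10*b^2 - 8*b) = (b - 5)*(b + 2)*(b^3 - 3*b^2 - 4*b) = (b - 5)*(b + 1)*(b + 2)*(b^2 - 4*b) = (b - 5)*(b - 4)*(b + 1)*(b + 2)*(b)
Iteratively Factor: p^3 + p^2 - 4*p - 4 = (p + 1)*(p^2 - 4) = (p + 1)*(p + 2)*(p - 2)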